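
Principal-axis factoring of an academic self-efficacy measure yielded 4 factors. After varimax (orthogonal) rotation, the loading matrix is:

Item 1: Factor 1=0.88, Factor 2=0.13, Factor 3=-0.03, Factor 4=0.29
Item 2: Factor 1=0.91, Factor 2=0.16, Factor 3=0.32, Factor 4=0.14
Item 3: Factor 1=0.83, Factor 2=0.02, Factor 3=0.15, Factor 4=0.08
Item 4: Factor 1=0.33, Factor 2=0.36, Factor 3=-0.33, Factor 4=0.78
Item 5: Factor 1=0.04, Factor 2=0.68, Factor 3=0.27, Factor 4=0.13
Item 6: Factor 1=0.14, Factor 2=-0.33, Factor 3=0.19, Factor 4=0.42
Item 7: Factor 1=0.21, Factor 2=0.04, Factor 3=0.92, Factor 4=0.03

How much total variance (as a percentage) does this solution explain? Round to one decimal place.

Communalities: 0.8763, 0.9757, 0.7182, 0.9558, 0.5538, 0.3410, 0.8930; Σh² = 5.3138.
Total variance with 7 standardized items is 7, so the solution explains 5.3138/7 = 0.7591 = 75.91%.

75.9%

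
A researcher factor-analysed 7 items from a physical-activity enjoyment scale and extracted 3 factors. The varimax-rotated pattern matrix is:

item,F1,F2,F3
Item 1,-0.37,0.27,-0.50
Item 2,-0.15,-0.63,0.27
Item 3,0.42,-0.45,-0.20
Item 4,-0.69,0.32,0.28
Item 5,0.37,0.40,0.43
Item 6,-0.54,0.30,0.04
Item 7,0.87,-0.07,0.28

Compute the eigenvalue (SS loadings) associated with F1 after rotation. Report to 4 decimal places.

SS loadings for F1 = (-0.37)² + (-0.15)² + 0.42² + (-0.69)² + 0.37² + (-0.54)² + 0.87² = 0.1369 + 0.0225 + 0.1764 + 0.4761 + 0.1369 + 0.2916 + 0.7569 = 1.9973

1.9973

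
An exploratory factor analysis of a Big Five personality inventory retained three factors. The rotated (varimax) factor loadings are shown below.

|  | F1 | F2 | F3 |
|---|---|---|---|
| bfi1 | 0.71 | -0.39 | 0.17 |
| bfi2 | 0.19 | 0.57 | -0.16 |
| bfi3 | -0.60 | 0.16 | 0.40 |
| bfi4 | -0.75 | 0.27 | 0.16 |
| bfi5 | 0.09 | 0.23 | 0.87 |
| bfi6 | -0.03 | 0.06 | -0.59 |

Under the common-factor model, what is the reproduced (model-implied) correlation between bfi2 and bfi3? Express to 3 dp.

r̂ = Σ λ_i·λ_j across factors = (0.19)(-0.60) + (0.57)(0.16) + (-0.16)(0.40)
  = -0.1140 +0.0912 -0.0640 = -0.0868

-0.087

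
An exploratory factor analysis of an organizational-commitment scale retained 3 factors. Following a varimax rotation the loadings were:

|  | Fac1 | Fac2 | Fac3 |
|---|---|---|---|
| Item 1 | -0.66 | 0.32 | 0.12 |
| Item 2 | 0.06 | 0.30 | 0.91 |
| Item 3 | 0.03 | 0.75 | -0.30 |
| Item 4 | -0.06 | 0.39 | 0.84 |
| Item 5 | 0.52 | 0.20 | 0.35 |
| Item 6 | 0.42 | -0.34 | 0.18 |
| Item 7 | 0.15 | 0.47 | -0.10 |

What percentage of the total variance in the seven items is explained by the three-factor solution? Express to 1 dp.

57.1%

SS loadings by factor: 0.9130, 1.2835, 1.8030; total = 3.9995.
Total variance with 7 standardized items is 7, so the solution explains 3.9995/7 = 0.5714 = 57.14%.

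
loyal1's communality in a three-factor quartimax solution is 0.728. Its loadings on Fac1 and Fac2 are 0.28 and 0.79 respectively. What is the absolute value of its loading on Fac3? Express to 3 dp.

0.160

Under orthogonal rotation h² = Σλ², so λ_Fac3² = h² − (0.7025) = 0.728 − 0.7025 = 0.0255.
|λ| = √0.0255 = 0.1597.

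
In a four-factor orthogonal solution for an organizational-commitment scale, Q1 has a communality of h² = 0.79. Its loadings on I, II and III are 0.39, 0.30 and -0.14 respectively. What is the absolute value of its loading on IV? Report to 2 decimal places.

Under orthogonal rotation h² = Σλ², so λ_IV² = h² − (0.2617) = 0.79 − 0.2617 = 0.5283.
|λ| = √0.5283 = 0.7268.

0.73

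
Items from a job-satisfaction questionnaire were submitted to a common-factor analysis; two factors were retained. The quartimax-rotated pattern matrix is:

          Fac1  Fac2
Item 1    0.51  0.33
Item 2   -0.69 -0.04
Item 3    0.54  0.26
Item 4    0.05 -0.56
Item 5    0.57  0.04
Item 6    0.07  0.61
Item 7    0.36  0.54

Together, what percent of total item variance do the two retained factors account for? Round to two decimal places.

Communalities: 0.3690, 0.4777, 0.3592, 0.3161, 0.3265, 0.3770, 0.4212; Σh² = 2.6467.
Total variance with 7 standardized items is 7, so the solution explains 2.6467/7 = 0.3781 = 37.81%.

37.81%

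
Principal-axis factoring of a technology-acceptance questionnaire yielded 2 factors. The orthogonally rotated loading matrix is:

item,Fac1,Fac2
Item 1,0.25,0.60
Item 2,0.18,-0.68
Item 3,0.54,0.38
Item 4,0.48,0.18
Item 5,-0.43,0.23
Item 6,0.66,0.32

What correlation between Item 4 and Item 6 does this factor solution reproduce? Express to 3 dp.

r̂ = Σ λ_i·λ_j across factors = (0.48)(0.66) + (0.18)(0.32)
  = +0.3168 +0.0576 = 0.3744

0.374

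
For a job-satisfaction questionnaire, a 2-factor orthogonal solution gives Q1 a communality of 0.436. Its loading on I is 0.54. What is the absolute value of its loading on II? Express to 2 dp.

Under orthogonal rotation h² = Σλ², so λ_II² = h² − (0.2916) = 0.436 − 0.2916 = 0.1444.
|λ| = √0.1444 = 0.3800.

0.38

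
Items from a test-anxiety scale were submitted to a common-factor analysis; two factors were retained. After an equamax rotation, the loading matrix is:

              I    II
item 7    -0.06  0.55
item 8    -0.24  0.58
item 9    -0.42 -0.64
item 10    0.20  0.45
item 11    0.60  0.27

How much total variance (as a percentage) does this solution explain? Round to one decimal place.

Communalities: 0.3061, 0.3940, 0.5860, 0.2425, 0.4329; Σh² = 1.9615.
Total variance with 5 standardized items is 5, so the solution explains 1.9615/5 = 0.3923 = 39.23%.

39.2%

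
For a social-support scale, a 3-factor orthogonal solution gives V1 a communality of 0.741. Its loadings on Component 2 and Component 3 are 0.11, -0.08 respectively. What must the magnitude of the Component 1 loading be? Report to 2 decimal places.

0.85

Under orthogonal rotation h² = Σλ², so λ_Component 1² = h² − (0.0185) = 0.741 − 0.0185 = 0.7225.
|λ| = √0.7225 = 0.8500.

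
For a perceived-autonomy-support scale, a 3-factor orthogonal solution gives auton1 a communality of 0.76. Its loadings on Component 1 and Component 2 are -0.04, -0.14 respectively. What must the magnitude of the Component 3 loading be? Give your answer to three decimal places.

0.860

Under orthogonal rotation h² = Σλ², so λ_Component 3² = h² − (0.0212) = 0.76 − 0.0212 = 0.7388.
|λ| = √0.7388 = 0.8595.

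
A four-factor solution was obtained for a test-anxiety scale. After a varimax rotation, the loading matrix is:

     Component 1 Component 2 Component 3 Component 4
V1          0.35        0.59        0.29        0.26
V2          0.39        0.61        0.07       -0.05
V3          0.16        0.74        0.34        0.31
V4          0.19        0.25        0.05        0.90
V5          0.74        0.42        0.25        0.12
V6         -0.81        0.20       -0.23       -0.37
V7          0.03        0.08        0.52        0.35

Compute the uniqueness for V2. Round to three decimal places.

0.468

h² = 0.39² + 0.61² + 0.07² + (-0.05)² = 0.1521 + 0.3721 + 0.0049 + 0.0025 = 0.5316
Uniqueness u² = 1 − h² = 1 − 0.5316 = 0.4684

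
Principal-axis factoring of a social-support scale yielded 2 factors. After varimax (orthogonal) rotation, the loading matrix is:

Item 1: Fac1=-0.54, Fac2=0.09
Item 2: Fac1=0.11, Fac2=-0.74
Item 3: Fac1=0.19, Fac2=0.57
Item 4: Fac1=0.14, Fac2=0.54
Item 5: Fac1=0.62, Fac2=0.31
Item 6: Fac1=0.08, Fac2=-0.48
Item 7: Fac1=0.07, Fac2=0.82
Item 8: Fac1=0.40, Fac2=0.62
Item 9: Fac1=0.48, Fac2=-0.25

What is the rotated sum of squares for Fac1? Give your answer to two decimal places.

1.15

SS loadings for Fac1 = (-0.54)² + 0.11² + 0.19² + 0.14² + 0.62² + 0.08² + 0.07² + 0.40² + 0.48² = 0.2916 + 0.0121 + 0.0361 + 0.0196 + 0.3844 + 0.0064 + 0.0049 + 0.1600 + 0.2304 = 1.1455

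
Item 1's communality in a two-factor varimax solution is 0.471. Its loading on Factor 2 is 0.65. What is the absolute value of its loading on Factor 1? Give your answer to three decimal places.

Under orthogonal rotation h² = Σλ², so λ_Factor 1² = h² − (0.4225) = 0.471 − 0.4225 = 0.0485.
|λ| = √0.0485 = 0.2202.

0.220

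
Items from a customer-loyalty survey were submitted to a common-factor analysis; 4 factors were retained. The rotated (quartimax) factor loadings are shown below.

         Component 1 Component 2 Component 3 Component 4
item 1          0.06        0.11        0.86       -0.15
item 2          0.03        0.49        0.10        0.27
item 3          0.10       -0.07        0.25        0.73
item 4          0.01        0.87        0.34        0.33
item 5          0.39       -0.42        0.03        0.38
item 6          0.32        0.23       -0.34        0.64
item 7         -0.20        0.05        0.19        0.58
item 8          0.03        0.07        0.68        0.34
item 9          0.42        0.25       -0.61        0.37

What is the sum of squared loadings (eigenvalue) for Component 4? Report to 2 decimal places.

1.88

SS loadings for Component 4 = (-0.15)² + 0.27² + 0.73² + 0.33² + 0.38² + 0.64² + 0.58² + 0.34² + 0.37² = 0.0225 + 0.0729 + 0.5329 + 0.1089 + 0.1444 + 0.4096 + 0.3364 + 0.1156 + 0.1369 = 1.8801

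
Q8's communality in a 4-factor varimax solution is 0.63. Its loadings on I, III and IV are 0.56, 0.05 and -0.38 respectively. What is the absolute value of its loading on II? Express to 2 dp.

Under orthogonal rotation h² = Σλ², so λ_II² = h² − (0.4605) = 0.63 − 0.4605 = 0.1695.
|λ| = √0.1695 = 0.4117.

0.41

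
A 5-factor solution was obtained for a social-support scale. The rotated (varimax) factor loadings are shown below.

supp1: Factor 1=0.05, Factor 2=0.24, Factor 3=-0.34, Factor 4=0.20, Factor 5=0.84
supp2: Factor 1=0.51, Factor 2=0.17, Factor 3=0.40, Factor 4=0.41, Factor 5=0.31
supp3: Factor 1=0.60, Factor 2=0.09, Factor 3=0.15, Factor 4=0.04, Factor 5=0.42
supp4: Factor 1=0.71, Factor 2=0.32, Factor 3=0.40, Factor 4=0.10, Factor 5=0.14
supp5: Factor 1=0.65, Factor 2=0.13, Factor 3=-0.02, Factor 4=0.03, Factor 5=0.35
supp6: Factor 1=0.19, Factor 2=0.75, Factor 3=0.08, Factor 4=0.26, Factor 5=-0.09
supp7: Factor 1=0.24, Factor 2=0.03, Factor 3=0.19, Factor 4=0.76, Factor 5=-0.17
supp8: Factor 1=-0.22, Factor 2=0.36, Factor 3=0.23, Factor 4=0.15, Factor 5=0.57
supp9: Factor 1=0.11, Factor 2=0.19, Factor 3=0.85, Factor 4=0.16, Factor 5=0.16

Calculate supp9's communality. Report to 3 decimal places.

h² = 0.11² + 0.19² + 0.85² + 0.16² + 0.16² = 0.0121 + 0.0361 + 0.7225 + 0.0256 + 0.0256 = 0.8219

0.822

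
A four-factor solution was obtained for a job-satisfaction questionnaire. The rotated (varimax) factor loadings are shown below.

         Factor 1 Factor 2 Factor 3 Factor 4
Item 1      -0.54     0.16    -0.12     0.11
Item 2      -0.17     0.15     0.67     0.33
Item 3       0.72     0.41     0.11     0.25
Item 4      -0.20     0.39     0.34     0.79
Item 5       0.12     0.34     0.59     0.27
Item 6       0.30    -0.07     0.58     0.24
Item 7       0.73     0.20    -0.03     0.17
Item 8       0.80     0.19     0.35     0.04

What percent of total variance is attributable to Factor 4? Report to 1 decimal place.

12.1%

SS loadings for Factor 4 = 0.11² + 0.33² + 0.25² + 0.79² + 0.27² + 0.24² + 0.17² + 0.04² = 0.9686
With 8 standardized items, total variance = 8. Proportion = 0.9686/8 = 0.1211 → 12.11%.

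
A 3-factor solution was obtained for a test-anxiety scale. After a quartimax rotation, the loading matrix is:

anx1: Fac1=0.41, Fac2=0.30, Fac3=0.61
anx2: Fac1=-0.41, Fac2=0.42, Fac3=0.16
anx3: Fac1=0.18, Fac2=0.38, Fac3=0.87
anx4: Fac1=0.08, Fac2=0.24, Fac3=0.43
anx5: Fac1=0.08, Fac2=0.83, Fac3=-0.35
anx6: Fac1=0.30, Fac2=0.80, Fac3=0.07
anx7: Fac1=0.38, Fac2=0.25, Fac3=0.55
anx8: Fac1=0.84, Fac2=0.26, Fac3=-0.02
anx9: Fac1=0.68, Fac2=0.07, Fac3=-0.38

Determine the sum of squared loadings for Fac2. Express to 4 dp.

SS loadings for Fac2 = 0.30² + 0.42² + 0.38² + 0.24² + 0.83² + 0.80² + 0.25² + 0.26² + 0.07² = 0.0900 + 0.1764 + 0.1444 + 0.0576 + 0.6889 + 0.6400 + 0.0625 + 0.0676 + 0.0049 = 1.9323

1.9323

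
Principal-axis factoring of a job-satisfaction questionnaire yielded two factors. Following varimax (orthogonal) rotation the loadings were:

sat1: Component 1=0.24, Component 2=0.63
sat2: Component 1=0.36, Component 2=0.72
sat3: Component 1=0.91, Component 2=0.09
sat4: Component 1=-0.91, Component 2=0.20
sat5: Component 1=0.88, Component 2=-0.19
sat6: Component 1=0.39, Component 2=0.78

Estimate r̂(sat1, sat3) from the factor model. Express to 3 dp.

r̂ = Σ λ_i·λ_j across factors = (0.24)(0.91) + (0.63)(0.09)
  = +0.2184 +0.0567 = 0.2751

0.275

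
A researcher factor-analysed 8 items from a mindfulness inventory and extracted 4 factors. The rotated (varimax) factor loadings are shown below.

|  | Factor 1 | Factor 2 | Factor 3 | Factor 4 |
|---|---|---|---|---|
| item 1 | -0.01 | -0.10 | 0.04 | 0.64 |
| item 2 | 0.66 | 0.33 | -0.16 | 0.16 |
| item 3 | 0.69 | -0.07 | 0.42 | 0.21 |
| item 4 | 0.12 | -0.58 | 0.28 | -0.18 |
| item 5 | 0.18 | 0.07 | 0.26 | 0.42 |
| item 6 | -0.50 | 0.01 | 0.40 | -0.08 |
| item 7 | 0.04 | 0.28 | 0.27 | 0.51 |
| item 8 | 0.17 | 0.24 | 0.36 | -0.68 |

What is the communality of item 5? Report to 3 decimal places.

0.281

h² = 0.18² + 0.07² + 0.26² + 0.42² = 0.0324 + 0.0049 + 0.0676 + 0.1764 = 0.2813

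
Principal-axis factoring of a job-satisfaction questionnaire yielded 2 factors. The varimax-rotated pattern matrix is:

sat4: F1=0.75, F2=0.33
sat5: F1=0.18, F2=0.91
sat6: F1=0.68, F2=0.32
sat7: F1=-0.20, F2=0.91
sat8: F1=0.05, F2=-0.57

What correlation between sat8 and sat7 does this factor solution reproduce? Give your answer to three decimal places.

r̂ = Σ λ_i·λ_j across factors = (0.05)(-0.20) + (-0.57)(0.91)
  = -0.0100 -0.5187 = -0.5287

-0.529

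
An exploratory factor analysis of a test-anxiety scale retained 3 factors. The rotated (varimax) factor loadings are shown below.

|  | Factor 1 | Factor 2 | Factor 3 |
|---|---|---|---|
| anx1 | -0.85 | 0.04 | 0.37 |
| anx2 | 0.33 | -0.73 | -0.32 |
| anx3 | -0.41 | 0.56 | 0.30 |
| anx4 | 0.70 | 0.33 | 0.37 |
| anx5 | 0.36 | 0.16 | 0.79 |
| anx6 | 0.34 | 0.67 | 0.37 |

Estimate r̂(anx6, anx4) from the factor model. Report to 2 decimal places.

r̂ = Σ λ_i·λ_j across factors = (0.34)(0.70) + (0.67)(0.33) + (0.37)(0.37)
  = +0.2380 +0.2211 +0.1369 = 0.5960

0.60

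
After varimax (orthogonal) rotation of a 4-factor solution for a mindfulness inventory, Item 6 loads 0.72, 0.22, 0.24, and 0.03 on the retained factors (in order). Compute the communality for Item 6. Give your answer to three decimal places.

0.625

h² = 0.72² + 0.22² + 0.24² + 0.03² = 0.5184 + 0.0484 + 0.0576 + 0.0009 = 0.6253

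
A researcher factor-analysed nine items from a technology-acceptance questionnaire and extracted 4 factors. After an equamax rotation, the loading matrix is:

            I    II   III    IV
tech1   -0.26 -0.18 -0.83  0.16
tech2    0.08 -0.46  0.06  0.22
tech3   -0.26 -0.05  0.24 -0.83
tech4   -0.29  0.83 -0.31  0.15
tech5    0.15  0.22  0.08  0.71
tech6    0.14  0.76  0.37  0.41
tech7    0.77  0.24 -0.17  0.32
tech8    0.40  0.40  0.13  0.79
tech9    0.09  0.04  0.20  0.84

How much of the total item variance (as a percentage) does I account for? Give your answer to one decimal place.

11.4%

SS loadings for I = (-0.26)² + 0.08² + (-0.26)² + (-0.29)² + 0.15² + 0.14² + 0.77² + 0.40² + 0.09² = 1.0288
With 9 standardized items, total variance = 9. Proportion = 1.0288/9 = 0.1143 → 11.43%.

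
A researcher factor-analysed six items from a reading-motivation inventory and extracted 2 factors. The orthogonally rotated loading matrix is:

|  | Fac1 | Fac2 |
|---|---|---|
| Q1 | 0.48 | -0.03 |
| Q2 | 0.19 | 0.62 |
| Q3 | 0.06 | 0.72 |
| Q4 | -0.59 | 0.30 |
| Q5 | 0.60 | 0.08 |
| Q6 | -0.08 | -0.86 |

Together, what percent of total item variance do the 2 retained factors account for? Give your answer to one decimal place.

SS loadings by factor: 0.9846, 1.7397; total = 2.7243.
Total variance with 6 standardized items is 6, so the solution explains 2.7243/6 = 0.4541 = 45.41%.

45.4%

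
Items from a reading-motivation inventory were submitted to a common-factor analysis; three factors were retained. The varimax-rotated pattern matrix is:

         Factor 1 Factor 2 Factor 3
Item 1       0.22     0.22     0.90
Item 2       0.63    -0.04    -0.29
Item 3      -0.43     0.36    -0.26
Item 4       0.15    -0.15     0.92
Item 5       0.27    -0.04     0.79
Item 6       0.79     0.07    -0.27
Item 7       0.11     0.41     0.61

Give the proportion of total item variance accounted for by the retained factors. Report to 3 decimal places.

SS loadings by factor: 1.3618, 0.3767, 2.8772; total = 4.6157.
Total variance with 7 standardized items is 7, so the solution explains 4.6157/7 = 0.6594.

0.659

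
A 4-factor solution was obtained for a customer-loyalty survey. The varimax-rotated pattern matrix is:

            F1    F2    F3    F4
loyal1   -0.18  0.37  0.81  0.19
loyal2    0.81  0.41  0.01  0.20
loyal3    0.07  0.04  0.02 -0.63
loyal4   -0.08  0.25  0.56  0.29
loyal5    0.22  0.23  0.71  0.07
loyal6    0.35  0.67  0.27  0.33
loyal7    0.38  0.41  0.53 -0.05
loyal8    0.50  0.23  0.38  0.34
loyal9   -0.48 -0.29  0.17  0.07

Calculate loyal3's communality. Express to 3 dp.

h² = 0.07² + 0.04² + 0.02² + (-0.63)² = 0.0049 + 0.0016 + 0.0004 + 0.3969 = 0.4038

0.404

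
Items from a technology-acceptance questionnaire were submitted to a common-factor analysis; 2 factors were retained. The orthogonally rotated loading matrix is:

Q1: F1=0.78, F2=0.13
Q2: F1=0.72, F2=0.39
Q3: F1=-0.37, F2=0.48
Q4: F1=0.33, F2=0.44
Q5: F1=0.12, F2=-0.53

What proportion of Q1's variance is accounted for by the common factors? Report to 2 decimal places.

h² = 0.78² + 0.13² = 0.6084 + 0.0169 = 0.6253

0.63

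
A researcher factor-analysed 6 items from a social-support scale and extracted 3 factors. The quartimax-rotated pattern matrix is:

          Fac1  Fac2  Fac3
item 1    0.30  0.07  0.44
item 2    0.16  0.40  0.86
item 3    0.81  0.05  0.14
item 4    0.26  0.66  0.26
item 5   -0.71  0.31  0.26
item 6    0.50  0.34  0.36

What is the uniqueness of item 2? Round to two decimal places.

0.07

h² = 0.16² + 0.40² + 0.86² = 0.0256 + 0.1600 + 0.7396 = 0.9252
Uniqueness u² = 1 − h² = 1 − 0.9252 = 0.0748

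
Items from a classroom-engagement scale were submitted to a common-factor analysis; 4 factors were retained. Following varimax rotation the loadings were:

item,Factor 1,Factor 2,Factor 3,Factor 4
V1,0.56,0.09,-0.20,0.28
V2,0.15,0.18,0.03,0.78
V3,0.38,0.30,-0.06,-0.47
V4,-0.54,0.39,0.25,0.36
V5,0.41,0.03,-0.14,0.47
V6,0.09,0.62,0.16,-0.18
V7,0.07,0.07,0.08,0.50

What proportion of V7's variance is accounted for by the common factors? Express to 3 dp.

h² = 0.07² + 0.07² + 0.08² + 0.50² = 0.0049 + 0.0049 + 0.0064 + 0.2500 = 0.2662

0.266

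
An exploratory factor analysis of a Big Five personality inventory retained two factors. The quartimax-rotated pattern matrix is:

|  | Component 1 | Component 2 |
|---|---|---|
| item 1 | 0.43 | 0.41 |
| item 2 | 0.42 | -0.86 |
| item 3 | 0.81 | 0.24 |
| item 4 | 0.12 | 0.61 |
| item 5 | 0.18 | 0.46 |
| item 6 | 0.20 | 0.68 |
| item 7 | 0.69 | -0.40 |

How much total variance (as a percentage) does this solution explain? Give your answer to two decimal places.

53.60%

SS loadings by factor: 1.5803, 2.1714; total = 3.7517.
Total variance with 7 standardized items is 7, so the solution explains 3.7517/7 = 0.5360 = 53.60%.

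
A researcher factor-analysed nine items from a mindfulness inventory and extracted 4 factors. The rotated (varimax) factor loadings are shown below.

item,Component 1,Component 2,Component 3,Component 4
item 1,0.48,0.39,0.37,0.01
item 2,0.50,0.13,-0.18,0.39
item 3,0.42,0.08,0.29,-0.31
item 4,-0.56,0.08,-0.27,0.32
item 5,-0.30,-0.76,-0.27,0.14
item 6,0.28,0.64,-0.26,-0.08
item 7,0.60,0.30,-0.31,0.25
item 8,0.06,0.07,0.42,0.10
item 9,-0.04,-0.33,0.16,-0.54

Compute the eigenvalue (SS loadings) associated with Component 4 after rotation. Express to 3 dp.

0.741

SS loadings for Component 4 = 0.01² + 0.39² + (-0.31)² + 0.32² + 0.14² + (-0.08)² + 0.25² + 0.10² + (-0.54)² = 0.0001 + 0.1521 + 0.0961 + 0.1024 + 0.0196 + 0.0064 + 0.0625 + 0.0100 + 0.2916 = 0.7408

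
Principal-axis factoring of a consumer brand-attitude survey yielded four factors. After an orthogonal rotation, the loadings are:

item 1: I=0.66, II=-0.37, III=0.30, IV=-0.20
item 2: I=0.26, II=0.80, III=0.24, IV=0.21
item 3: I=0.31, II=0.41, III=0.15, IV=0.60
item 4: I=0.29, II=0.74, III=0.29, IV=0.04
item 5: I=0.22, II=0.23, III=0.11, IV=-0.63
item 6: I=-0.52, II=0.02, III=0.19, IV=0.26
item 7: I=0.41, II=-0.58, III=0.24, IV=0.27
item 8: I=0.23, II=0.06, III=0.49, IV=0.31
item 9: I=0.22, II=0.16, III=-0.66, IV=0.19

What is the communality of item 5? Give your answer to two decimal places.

h² = 0.22² + 0.23² + 0.11² + (-0.63)² = 0.0484 + 0.0529 + 0.0121 + 0.3969 = 0.5103

0.51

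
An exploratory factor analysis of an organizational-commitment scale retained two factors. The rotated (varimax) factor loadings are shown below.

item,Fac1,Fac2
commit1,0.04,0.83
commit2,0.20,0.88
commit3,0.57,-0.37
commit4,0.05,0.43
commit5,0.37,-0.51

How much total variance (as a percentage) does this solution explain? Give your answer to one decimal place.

51.0%

Communalities: 0.6905, 0.8144, 0.4618, 0.1874, 0.3970; Σh² = 2.5511.
Total variance with 5 standardized items is 5, so the solution explains 2.5511/5 = 0.5102 = 51.02%.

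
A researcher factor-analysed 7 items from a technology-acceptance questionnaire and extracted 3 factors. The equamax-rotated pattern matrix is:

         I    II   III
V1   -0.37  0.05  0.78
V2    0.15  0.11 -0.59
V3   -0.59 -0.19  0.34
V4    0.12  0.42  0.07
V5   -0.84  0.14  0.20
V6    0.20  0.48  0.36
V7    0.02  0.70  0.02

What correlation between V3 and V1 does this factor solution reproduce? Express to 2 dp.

r̂ = Σ λ_i·λ_j across factors = (-0.59)(-0.37) + (-0.19)(0.05) + (0.34)(0.78)
  = +0.2183 -0.0095 +0.2652 = 0.4740

0.47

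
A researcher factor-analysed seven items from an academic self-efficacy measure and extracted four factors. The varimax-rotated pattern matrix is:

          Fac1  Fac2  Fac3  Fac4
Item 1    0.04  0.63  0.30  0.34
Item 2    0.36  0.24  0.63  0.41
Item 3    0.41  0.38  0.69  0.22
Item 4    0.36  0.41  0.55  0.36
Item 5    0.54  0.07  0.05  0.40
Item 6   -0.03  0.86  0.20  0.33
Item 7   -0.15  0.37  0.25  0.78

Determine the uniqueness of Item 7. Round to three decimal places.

h² = (-0.15)² + 0.37² + 0.25² + 0.78² = 0.0225 + 0.1369 + 0.0625 + 0.6084 = 0.8303
Uniqueness u² = 1 − h² = 1 − 0.8303 = 0.1697

0.170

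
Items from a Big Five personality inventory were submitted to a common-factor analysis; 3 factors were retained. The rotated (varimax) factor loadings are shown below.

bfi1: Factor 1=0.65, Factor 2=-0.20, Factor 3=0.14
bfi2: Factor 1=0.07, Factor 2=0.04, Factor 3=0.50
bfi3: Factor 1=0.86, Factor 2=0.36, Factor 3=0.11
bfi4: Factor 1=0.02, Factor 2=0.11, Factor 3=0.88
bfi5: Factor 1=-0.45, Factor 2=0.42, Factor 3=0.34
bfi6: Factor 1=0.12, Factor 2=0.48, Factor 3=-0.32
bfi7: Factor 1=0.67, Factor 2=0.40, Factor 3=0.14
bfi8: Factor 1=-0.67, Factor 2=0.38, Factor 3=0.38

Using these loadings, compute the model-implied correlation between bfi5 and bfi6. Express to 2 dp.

0.04

r̂ = Σ λ_i·λ_j across factors = (-0.45)(0.12) + (0.42)(0.48) + (0.34)(-0.32)
  = -0.0540 +0.2016 -0.1088 = 0.0388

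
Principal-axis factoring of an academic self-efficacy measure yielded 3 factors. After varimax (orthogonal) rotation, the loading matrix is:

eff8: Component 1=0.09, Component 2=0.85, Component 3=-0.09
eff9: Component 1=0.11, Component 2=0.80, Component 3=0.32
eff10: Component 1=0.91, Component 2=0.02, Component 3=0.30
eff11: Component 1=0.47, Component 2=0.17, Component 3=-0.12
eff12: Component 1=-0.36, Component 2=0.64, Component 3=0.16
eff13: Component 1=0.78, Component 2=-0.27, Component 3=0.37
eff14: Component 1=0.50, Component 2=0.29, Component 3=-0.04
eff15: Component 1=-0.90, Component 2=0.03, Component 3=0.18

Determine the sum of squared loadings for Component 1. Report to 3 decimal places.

2.867

SS loadings for Component 1 = 0.09² + 0.11² + 0.91² + 0.47² + (-0.36)² + 0.78² + 0.50² + (-0.90)² = 0.0081 + 0.0121 + 0.8281 + 0.2209 + 0.1296 + 0.6084 + 0.2500 + 0.8100 = 2.8672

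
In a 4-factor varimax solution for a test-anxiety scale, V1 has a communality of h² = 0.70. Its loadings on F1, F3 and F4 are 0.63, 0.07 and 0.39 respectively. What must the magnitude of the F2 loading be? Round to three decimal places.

Under orthogonal rotation h² = Σλ², so λ_F2² = h² − (0.5539) = 0.70 − 0.5539 = 0.1461.
|λ| = √0.1461 = 0.3822.

0.382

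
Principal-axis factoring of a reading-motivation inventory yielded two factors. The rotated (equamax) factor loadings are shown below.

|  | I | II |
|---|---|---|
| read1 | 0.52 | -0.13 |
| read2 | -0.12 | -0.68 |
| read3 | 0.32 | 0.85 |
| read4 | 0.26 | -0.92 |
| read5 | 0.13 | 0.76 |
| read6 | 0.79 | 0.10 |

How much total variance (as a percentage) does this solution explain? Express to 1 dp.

Communalities: 0.2873, 0.4768, 0.8249, 0.9140, 0.5945, 0.6341; Σh² = 3.7316.
Total variance with 6 standardized items is 6, so the solution explains 3.7316/6 = 0.6219 = 62.19%.

62.2%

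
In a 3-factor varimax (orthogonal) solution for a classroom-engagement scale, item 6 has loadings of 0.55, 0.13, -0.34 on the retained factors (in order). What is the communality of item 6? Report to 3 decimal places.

h² = 0.55² + 0.13² + (-0.34)² = 0.3025 + 0.0169 + 0.1156 = 0.4350

0.435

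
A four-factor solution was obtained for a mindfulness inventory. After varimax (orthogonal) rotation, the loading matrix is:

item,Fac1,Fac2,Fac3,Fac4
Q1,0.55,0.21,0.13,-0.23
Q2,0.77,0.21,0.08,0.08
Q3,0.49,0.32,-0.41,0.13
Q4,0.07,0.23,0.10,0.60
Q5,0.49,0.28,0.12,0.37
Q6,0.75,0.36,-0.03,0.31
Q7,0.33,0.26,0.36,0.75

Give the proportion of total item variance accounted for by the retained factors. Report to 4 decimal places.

0.5927

Communalities: 0.4164, 0.6498, 0.5275, 0.4278, 0.4698, 0.7891, 0.8686; Σh² = 4.1490.
Total variance with 7 standardized items is 7, so the solution explains 4.1490/7 = 0.5927.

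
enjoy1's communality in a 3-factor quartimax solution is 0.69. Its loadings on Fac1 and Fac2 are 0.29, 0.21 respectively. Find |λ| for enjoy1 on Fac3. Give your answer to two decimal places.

0.75

Under orthogonal rotation h² = Σλ², so λ_Fac3² = h² − (0.1282) = 0.69 − 0.1282 = 0.5618.
|λ| = √0.5618 = 0.7495.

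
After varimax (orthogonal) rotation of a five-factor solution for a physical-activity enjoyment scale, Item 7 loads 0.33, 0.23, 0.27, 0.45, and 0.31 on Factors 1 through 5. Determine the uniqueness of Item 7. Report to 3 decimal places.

h² = 0.33² + 0.23² + 0.27² + 0.45² + 0.31² = 0.1089 + 0.0529 + 0.0729 + 0.2025 + 0.0961 = 0.5333
Uniqueness u² = 1 − h² = 1 − 0.5333 = 0.4667

0.467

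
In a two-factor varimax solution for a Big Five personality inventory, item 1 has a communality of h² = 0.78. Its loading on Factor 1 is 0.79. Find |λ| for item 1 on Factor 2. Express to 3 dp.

Under orthogonal rotation h² = Σλ², so λ_Factor 2² = h² − (0.6241) = 0.78 − 0.6241 = 0.1559.
|λ| = √0.1559 = 0.3948.

0.395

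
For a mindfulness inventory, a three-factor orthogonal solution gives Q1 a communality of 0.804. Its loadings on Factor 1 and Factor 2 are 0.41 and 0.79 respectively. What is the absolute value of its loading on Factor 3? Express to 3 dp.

Under orthogonal rotation h² = Σλ², so λ_Factor 3² = h² − (0.7922) = 0.804 − 0.7922 = 0.0118.
|λ| = √0.0118 = 0.1086.

0.109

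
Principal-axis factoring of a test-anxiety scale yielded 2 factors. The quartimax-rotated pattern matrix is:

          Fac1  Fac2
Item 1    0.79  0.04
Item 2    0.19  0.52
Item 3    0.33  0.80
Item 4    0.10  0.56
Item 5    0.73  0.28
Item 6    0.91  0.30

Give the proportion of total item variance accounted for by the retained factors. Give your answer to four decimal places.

0.5890

SS loadings by factor: 2.1401, 1.3940; total = 3.5341.
Total variance with 6 standardized items is 6, so the solution explains 3.5341/6 = 0.5890.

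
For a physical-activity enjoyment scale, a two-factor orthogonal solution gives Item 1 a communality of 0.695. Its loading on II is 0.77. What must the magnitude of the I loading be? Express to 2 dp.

0.32

Under orthogonal rotation h² = Σλ², so λ_I² = h² − (0.5929) = 0.695 − 0.5929 = 0.1021.
|λ| = √0.1021 = 0.3195.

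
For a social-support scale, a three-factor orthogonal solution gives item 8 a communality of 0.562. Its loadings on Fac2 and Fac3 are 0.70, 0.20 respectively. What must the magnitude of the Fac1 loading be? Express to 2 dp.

Under orthogonal rotation h² = Σλ², so λ_Fac1² = h² − (0.5300) = 0.562 − 0.5300 = 0.0320.
|λ| = √0.0320 = 0.1789.

0.18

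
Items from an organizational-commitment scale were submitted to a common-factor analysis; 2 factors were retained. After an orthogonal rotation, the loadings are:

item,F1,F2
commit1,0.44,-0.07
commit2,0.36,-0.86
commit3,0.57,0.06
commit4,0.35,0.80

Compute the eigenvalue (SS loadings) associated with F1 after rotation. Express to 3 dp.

SS loadings for F1 = 0.44² + 0.36² + 0.57² + 0.35² = 0.1936 + 0.1296 + 0.3249 + 0.1225 = 0.7706

0.771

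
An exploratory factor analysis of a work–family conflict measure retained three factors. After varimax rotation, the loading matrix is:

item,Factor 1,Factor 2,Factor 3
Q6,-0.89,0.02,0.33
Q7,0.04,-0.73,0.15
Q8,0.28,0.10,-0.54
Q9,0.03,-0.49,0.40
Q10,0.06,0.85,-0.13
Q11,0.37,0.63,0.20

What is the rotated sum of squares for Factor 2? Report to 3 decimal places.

SS loadings for Factor 2 = 0.02² + (-0.73)² + 0.10² + (-0.49)² + 0.85² + 0.63² = 0.0004 + 0.5329 + 0.0100 + 0.2401 + 0.7225 + 0.3969 = 1.9028

1.903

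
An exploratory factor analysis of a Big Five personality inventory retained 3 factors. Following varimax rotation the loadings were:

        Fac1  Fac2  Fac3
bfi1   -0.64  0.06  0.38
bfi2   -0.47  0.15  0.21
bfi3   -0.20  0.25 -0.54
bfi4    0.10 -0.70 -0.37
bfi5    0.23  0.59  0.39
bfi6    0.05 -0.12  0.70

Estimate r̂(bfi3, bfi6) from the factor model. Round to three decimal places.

r̂ = Σ λ_i·λ_j across factors = (-0.20)(0.05) + (0.25)(-0.12) + (-0.54)(0.70)
  = -0.0100 -0.0300 -0.3780 = -0.4180

-0.418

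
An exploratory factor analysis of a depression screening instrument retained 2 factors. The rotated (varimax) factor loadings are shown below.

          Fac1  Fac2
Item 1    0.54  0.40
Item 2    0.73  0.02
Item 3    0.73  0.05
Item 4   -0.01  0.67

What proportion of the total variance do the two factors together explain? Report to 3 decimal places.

SS loadings by factor: 1.3575, 0.6118; total = 1.9693.
Total variance with 4 standardized items is 4, so the solution explains 1.9693/4 = 0.4923.

0.492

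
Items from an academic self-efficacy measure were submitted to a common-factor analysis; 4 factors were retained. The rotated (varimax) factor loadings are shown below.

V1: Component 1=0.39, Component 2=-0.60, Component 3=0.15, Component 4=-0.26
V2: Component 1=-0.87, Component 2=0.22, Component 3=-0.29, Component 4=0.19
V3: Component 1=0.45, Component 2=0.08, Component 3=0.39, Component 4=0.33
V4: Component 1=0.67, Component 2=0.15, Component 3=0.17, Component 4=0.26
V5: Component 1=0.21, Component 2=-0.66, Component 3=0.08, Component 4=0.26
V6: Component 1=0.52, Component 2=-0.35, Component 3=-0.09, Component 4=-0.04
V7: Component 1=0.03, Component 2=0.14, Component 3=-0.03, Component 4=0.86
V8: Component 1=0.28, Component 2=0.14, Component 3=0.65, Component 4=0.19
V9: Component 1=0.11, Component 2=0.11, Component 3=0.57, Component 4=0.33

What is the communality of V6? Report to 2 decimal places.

h² = 0.52² + (-0.35)² + (-0.09)² + (-0.04)² = 0.2704 + 0.1225 + 0.0081 + 0.0016 = 0.4026

0.40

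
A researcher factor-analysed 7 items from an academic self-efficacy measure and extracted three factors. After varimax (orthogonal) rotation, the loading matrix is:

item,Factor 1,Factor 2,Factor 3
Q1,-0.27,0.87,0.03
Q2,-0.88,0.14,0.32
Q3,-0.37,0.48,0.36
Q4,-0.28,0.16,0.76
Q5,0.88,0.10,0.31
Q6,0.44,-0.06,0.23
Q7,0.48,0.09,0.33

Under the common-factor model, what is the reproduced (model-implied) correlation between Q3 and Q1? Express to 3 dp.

r̂ = Σ λ_i·λ_j across factors = (-0.37)(-0.27) + (0.48)(0.87) + (0.36)(0.03)
  = +0.0999 +0.4176 +0.0108 = 0.5283

0.528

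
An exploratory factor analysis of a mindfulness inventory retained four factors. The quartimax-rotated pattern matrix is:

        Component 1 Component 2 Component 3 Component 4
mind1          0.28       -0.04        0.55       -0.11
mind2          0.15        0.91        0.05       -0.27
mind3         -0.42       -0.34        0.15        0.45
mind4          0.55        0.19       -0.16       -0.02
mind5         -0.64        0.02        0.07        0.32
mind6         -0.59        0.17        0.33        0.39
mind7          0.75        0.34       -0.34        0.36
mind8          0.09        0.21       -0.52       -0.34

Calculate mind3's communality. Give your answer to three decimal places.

h² = (-0.42)² + (-0.34)² + 0.15² + 0.45² = 0.1764 + 0.1156 + 0.0225 + 0.2025 = 0.5170

0.517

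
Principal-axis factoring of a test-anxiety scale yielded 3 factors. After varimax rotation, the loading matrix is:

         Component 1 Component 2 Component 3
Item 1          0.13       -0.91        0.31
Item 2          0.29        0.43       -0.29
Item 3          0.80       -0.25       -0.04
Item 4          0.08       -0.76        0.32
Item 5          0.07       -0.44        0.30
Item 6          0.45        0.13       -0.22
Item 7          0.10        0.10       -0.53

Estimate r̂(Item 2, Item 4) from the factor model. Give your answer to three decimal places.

-0.396

r̂ = Σ λ_i·λ_j across factors = (0.29)(0.08) + (0.43)(-0.76) + (-0.29)(0.32)
  = +0.0232 -0.3268 -0.0928 = -0.3964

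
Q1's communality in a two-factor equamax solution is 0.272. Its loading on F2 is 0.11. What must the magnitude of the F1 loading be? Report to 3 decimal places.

Under orthogonal rotation h² = Σλ², so λ_F1² = h² − (0.0121) = 0.272 − 0.0121 = 0.2599.
|λ| = √0.2599 = 0.5098.

0.510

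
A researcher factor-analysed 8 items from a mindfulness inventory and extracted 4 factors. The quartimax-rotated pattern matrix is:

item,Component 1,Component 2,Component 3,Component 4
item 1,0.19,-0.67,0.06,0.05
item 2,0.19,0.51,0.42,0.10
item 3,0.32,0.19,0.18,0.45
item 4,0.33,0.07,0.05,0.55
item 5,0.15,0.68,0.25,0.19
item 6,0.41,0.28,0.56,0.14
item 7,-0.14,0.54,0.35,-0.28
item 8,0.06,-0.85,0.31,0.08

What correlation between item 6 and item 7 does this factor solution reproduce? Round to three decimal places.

r̂ = Σ λ_i·λ_j across factors = (0.41)(-0.14) + (0.28)(0.54) + (0.56)(0.35) + (0.14)(-0.28)
  = -0.0574 +0.1512 +0.1960 -0.0392 = 0.2506

0.251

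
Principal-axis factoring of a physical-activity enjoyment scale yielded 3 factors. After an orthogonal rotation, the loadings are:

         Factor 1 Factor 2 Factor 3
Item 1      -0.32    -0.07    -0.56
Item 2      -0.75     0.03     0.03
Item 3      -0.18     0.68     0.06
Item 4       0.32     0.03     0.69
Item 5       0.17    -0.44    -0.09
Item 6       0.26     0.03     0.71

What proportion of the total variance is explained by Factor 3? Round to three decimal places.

0.218

SS loadings for Factor 3 = (-0.56)² + 0.03² + 0.06² + 0.69² + (-0.09)² + 0.71² = 1.3064
Proportion of variance = 1.3064 / 6 = 0.2177.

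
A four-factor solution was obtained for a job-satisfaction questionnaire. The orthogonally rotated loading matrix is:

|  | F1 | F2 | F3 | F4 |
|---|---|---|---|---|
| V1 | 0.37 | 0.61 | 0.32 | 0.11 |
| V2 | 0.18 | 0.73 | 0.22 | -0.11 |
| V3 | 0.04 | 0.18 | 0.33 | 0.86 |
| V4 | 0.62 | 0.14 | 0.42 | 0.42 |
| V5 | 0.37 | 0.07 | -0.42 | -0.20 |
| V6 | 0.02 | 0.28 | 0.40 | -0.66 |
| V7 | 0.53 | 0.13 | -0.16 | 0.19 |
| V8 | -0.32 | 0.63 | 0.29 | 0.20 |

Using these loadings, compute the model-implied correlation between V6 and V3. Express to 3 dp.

-0.384

r̂ = Σ λ_i·λ_j across factors = (0.02)(0.04) + (0.28)(0.18) + (0.40)(0.33) + (-0.66)(0.86)
  = +0.0008 +0.0504 +0.1320 -0.5676 = -0.3844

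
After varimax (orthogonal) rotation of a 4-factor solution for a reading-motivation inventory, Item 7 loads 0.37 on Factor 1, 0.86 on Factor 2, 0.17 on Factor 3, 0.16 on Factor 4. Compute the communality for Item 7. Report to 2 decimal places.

h² = 0.37² + 0.86² + 0.17² + 0.16² = 0.1369 + 0.7396 + 0.0289 + 0.0256 = 0.9310

0.93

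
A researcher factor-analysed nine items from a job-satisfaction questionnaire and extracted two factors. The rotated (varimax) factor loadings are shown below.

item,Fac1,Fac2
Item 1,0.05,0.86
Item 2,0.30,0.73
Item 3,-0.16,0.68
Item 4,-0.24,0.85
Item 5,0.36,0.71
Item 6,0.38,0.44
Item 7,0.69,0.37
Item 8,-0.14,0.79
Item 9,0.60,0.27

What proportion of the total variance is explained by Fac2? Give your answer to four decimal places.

SS loadings for Fac2 = 0.86² + 0.73² + 0.68² + 0.85² + 0.71² + 0.44² + 0.37² + 0.79² + 0.27² = 3.9890
Proportion of variance = 3.9890 / 9 = 0.4432.

0.4432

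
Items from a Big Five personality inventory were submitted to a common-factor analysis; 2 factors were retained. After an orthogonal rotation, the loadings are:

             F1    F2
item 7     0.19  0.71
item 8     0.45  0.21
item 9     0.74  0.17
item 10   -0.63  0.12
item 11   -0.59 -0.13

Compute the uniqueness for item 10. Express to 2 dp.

0.59

h² = (-0.63)² + 0.12² = 0.3969 + 0.0144 = 0.4113
Uniqueness u² = 1 − h² = 1 − 0.4113 = 0.5887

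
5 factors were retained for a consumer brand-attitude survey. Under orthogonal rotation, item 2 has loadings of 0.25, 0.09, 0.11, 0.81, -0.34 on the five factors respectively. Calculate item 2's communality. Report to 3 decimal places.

0.854

h² = 0.25² + 0.09² + 0.11² + 0.81² + (-0.34)² = 0.0625 + 0.0081 + 0.0121 + 0.6561 + 0.1156 = 0.8544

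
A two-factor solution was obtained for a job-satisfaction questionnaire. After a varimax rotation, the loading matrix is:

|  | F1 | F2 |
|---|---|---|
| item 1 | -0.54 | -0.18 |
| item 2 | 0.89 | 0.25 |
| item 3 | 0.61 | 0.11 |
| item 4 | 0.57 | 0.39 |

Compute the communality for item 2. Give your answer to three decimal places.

0.855

h² = 0.89² + 0.25² = 0.7921 + 0.0625 = 0.8546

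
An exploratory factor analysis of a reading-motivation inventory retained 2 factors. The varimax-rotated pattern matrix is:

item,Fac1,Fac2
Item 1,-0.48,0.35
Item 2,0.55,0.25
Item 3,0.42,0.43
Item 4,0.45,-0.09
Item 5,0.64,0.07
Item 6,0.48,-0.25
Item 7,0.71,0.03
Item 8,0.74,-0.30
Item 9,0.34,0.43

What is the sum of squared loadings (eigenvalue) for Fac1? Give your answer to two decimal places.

2.72

SS loadings for Fac1 = (-0.48)² + 0.55² + 0.42² + 0.45² + 0.64² + 0.48² + 0.71² + 0.74² + 0.34² = 0.2304 + 0.3025 + 0.1764 + 0.2025 + 0.4096 + 0.2304 + 0.5041 + 0.5476 + 0.1156 = 2.7191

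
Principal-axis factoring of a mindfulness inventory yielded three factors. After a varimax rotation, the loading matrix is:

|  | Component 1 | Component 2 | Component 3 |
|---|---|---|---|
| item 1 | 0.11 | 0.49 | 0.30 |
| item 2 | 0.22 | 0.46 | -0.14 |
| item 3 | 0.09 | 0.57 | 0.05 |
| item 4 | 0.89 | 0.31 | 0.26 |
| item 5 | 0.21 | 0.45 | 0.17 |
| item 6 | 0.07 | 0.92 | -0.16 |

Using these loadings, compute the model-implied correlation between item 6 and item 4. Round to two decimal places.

r̂ = Σ λ_i·λ_j across factors = (0.07)(0.89) + (0.92)(0.31) + (-0.16)(0.26)
  = +0.0623 +0.2852 -0.0416 = 0.3059

0.31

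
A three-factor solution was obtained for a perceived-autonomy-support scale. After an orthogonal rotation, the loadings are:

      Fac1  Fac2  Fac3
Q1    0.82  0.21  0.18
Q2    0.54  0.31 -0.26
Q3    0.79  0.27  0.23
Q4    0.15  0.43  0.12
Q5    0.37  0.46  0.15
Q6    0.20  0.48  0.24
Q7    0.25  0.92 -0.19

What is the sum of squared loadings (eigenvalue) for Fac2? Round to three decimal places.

1.686

SS loadings for Fac2 = 0.21² + 0.31² + 0.27² + 0.43² + 0.46² + 0.48² + 0.92² = 0.0441 + 0.0961 + 0.0729 + 0.1849 + 0.2116 + 0.2304 + 0.8464 = 1.6864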